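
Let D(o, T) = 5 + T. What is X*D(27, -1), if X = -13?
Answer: -52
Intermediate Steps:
X*D(27, -1) = -13*(5 - 1) = -13*4 = -52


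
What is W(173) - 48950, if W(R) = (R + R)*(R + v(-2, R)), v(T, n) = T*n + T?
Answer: -109500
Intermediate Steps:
v(T, n) = T + T*n
W(R) = 2*R*(-2 - R) (W(R) = (R + R)*(R - 2*(1 + R)) = (2*R)*(R + (-2 - 2*R)) = (2*R)*(-2 - R) = 2*R*(-2 - R))
W(173) - 48950 = 2*173*(-2 - 1*173) - 48950 = 2*173*(-2 - 173) - 48950 = 2*173*(-175) - 48950 = -60550 - 48950 = -109500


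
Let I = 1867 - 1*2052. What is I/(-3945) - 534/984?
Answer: -64153/129396 ≈ -0.49579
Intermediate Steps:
I = -185 (I = 1867 - 2052 = -185)
I/(-3945) - 534/984 = -185/(-3945) - 534/984 = -185*(-1/3945) - 534*1/984 = 37/789 - 89/164 = -64153/129396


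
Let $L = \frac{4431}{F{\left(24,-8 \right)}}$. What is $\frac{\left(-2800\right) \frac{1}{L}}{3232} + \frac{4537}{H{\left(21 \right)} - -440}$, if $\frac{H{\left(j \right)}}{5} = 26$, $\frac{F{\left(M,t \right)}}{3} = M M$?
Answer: $\frac{92584007}{12147270} \approx 7.6218$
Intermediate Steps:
$F{\left(M,t \right)} = 3 M^{2}$ ($F{\left(M,t \right)} = 3 M M = 3 M^{2}$)
$H{\left(j \right)} = 130$ ($H{\left(j \right)} = 5 \cdot 26 = 130$)
$L = \frac{1477}{576}$ ($L = \frac{4431}{3 \cdot 24^{2}} = \frac{4431}{3 \cdot 576} = \frac{4431}{1728} = 4431 \cdot \frac{1}{1728} = \frac{1477}{576} \approx 2.5642$)
$\frac{\left(-2800\right) \frac{1}{L}}{3232} + \frac{4537}{H{\left(21 \right)} - -440} = \frac{\left(-2800\right) \frac{1}{\frac{1477}{576}}}{3232} + \frac{4537}{130 - -440} = \left(-2800\right) \frac{576}{1477} \cdot \frac{1}{3232} + \frac{4537}{130 + 440} = \left(- \frac{230400}{211}\right) \frac{1}{3232} + \frac{4537}{570} = - \frac{7200}{21311} + 4537 \cdot \frac{1}{570} = - \frac{7200}{21311} + \frac{4537}{570} = \frac{92584007}{12147270}$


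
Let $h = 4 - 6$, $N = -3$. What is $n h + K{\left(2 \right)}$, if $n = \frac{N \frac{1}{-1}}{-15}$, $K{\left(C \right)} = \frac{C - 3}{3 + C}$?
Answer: $\frac{1}{5} \approx 0.2$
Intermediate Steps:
$K{\left(C \right)} = \frac{-3 + C}{3 + C}$
$n = - \frac{1}{5}$ ($n = \frac{\left(-3\right) \frac{1}{-1}}{-15} = \left(-3\right) \left(-1\right) \left(- \frac{1}{15}\right) = 3 \left(- \frac{1}{15}\right) = - \frac{1}{5} \approx -0.2$)
$h = -2$ ($h = 4 - 6 = -2$)
$n h + K{\left(2 \right)} = \left(- \frac{1}{5}\right) \left(-2\right) + \frac{-3 + 2}{3 + 2} = \frac{2}{5} + \frac{1}{5} \left(-1\right) = \frac{2}{5} - \frac{1}{5} = \frac{1}{5}$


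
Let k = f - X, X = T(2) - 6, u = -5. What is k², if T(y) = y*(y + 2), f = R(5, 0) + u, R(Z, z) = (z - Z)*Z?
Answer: 1024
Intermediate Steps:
R(Z, z) = Z*(z - Z)
f = -30 (f = 5*(0 - 1*5) - 5 = 5*(0 - 5) - 5 = 5*(-5) - 5 = -25 - 5 = -30)
T(y) = y*(2 + y)
X = 2 (X = 2*(2 + 2) - 6 = 2*4 - 6 = 8 - 6 = 2)
k = -32 (k = -30 - 1*2 = -30 - 2 = -32)
k² = (-32)² = 1024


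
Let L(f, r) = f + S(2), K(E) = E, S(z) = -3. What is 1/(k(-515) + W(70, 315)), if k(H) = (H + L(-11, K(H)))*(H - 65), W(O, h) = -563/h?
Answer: 315/96647737 ≈ 3.2593e-6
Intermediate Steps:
L(f, r) = -3 + f (L(f, r) = f - 3 = -3 + f)
k(H) = (-65 + H)*(-14 + H) (k(H) = (H + (-3 - 11))*(H - 65) = (H - 14)*(-65 + H) = (-14 + H)*(-65 + H) = (-65 + H)*(-14 + H))
1/(k(-515) + W(70, 315)) = 1/((910 + (-515)² - 79*(-515)) - 563/315) = 1/((910 + 265225 + 40685) - 563*1/315) = 1/(306820 - 563/315) = 1/(96647737/315) = 315/96647737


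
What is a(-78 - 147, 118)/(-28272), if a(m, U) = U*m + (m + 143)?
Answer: 3329/3534 ≈ 0.94199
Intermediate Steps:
a(m, U) = 143 + m + U*m (a(m, U) = U*m + (143 + m) = 143 + m + U*m)
a(-78 - 147, 118)/(-28272) = (143 + (-78 - 147) + 118*(-78 - 147))/(-28272) = (143 - 225 + 118*(-225))*(-1/28272) = (143 - 225 - 26550)*(-1/28272) = -26632*(-1/28272) = 3329/3534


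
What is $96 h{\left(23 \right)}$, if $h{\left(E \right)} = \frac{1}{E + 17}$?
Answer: $\frac{12}{5} \approx 2.4$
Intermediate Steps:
$h{\left(E \right)} = \frac{1}{17 + E}$
$96 h{\left(23 \right)} = \frac{96}{17 + 23} = \frac{96}{40} = 96 \cdot \frac{1}{40} = \frac{12}{5}$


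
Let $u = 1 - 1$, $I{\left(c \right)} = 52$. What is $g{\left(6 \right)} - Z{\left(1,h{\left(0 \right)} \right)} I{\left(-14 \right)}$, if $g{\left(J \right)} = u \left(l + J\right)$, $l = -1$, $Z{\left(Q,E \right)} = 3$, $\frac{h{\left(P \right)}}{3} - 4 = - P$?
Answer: $-156$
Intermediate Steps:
$h{\left(P \right)} = 12 - 3 P$ ($h{\left(P \right)} = 12 + 3 \left(- P\right) = 12 - 3 P$)
$u = 0$
$g{\left(J \right)} = 0$ ($g{\left(J \right)} = 0 \left(-1 + J\right) = 0$)
$g{\left(6 \right)} - Z{\left(1,h{\left(0 \right)} \right)} I{\left(-14 \right)} = 0 - 3 \cdot 52 = 0 - 156 = -156$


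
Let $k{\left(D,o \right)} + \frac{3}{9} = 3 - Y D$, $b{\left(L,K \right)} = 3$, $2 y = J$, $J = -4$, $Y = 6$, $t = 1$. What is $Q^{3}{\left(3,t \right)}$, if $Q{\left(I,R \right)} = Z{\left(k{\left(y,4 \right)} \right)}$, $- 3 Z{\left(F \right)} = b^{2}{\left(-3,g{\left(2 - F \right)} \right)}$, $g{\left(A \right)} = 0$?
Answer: $-27$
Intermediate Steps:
$y = -2$ ($y = \frac{1}{2} \left(-4\right) = -2$)
$k{\left(D,o \right)} = \frac{8}{3} - 6 D$ ($k{\left(D,o \right)} = - \frac{1}{3} - \left(-3 + 6 D\right) = \frac{8}{3} - 6 D$)
$Z{\left(F \right)} = -3$ ($Z{\left(F \right)} = - \frac{3^{2}}{3} = \left(- \frac{1}{3}\right) 9 = -3$)
$Q{\left(I,R \right)} = -3$
$Q^{3}{\left(3,t \right)} = \left(-3\right)^{3} = -27$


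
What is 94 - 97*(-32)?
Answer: 3198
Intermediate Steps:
94 - 97*(-32) = 94 + 3104 = 3198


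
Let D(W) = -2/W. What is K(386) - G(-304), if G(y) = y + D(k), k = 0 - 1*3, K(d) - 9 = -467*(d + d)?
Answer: -1080635/3 ≈ -3.6021e+5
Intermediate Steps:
K(d) = 9 - 934*d (K(d) = 9 - 467*(d + d) = 9 - 934*d)
k = -3 (k = 0 - 3 = -3)
G(y) = ⅔ + y (G(y) = y - 2/(-3) = y - 2*(-⅓) = y + ⅔ = ⅔ + y)
K(386) - G(-304) = (9 - 934*386) - (⅔ - 304) = (9 - 360524) - 1*(-910/3) = -360515 + 910/3 = -1080635/3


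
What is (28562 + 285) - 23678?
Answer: 5169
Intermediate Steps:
(28562 + 285) - 23678 = 28847 - 23678 = 5169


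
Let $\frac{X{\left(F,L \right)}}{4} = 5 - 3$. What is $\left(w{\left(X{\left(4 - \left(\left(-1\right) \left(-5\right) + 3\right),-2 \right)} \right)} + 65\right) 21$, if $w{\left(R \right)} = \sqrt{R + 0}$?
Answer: $1365 + 42 \sqrt{2} \approx 1424.4$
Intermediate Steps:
$X{\left(F,L \right)} = 8$ ($X{\left(F,L \right)} = 4 \left(5 - 3\right) = 4 \cdot 2 = 8$)
$w{\left(R \right)} = \sqrt{R}$
$\left(w{\left(X{\left(4 - \left(\left(-1\right) \left(-5\right) + 3\right),-2 \right)} \right)} + 65\right) 21 = \left(\sqrt{8} + 65\right) 21 = \left(2 \sqrt{2} + 65\right) 21 = \left(65 + 2 \sqrt{2}\right) 21 = 1365 + 42 \sqrt{2}$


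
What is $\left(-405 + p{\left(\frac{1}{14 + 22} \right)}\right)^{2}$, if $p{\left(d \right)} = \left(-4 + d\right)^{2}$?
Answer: $\frac{254450633761}{1679616} \approx 1.5149 \cdot 10^{5}$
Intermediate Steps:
$\left(-405 + p{\left(\frac{1}{14 + 22} \right)}\right)^{2} = \left(-405 + \left(-4 + \frac{1}{14 + 22}\right)^{2}\right)^{2} = \left(-405 + \left(-4 + \frac{1}{36}\right)^{2}\right)^{2} = \left(-405 + \left(- \frac{143}{36}\right)^{2}\right)^{2} = \left(-405 + \frac{20449}{1296}\right)^{2} = \left(- \frac{504431}{1296}\right)^{2} = \frac{254450633761}{1679616}$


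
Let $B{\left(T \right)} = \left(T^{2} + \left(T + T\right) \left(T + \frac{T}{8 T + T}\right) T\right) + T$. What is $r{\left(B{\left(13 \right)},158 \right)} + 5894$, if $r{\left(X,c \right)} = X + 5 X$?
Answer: $\frac{100726}{3} \approx 33575.0$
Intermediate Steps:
$B{\left(T \right)} = T + T^{2} + 2 T^{2} \left(\frac{1}{9} + T\right)$ ($B{\left(T \right)} = \left(T^{2} + 2 T \left(T + \frac{T}{9 T}\right) T\right) + T = \left(T^{2} + 2 T \left(T + T \frac{1}{9 T}\right) T\right) + T = \left(T^{2} + 2 T \left(T + \frac{1}{9}\right) T\right) + T = \left(T^{2} + 2 T \left(\frac{1}{9} + T\right) T\right) + T = \left(T^{2} + 2 T^{2} \left(\frac{1}{9} + T\right)\right) + T = T + T^{2} + 2 T^{2} \left(\frac{1}{9} + T\right)$)
$r{\left(X,c \right)} = 6 X$
$r{\left(B{\left(13 \right)},158 \right)} + 5894 = 6 \cdot \frac{1}{9} \cdot 13 \left(9 + 11 \cdot 13 + 18 \cdot 13^{2}\right) + 5894 = 6 \cdot \frac{1}{9} \cdot 13 \left(9 + 143 + 18 \cdot 169\right) + 5894 = 6 \cdot \frac{1}{9} \cdot 13 \left(9 + 143 + 3042\right) + 5894 = 6 \cdot \frac{1}{9} \cdot 13 \cdot 3194 + 5894 = 6 \cdot \frac{41522}{9} + 5894 = \frac{83044}{3} + 5894 = \frac{100726}{3}$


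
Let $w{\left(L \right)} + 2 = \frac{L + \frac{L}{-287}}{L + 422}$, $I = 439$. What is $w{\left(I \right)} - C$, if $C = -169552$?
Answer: $\frac{41897117404}{247107} \approx 1.6955 \cdot 10^{5}$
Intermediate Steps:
$w{\left(L \right)} = -2 + \frac{286 L}{287 \left(422 + L\right)}$ ($w{\left(L \right)} = -2 + \frac{L + \frac{L}{-287}}{L + 422} = -2 + \frac{L + L \left(- \frac{1}{287}\right)}{422 + L} = -2 + \frac{L - \frac{L}{287}}{422 + L} = -2 + \frac{\frac{286}{287} L}{422 + L} = -2 + \frac{286 L}{287 \left(422 + L\right)}$)
$w{\left(I \right)} - C = \frac{4 \left(-60557 - 31608\right)}{287 \left(422 + 439\right)} - -169552 = \frac{4 \left(-60557 - 31608\right)}{287 \cdot 861} + 169552 = \frac{4}{287} \cdot \frac{1}{861} \left(-92165\right) + 169552 = - \frac{368660}{247107} + 169552 = \frac{41897117404}{247107}$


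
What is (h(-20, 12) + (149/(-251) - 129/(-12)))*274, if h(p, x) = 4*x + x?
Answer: 9649869/502 ≈ 19223.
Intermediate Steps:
h(p, x) = 5*x
(h(-20, 12) + (149/(-251) - 129/(-12)))*274 = (5*12 + (149/(-251) - 129/(-12)))*274 = (60 + (149*(-1/251) - 129*(-1/12)))*274 = (60 + (-149/251 + 43/4))*274 = (60 + 10197/1004)*274 = (70437/1004)*274 = 9649869/502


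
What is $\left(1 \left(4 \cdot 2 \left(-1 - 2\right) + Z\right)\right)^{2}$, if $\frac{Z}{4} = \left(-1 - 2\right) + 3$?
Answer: $576$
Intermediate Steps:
$Z = 0$ ($Z = 4 \left(\left(-1 - 2\right) + 3\right) = 4 \left(-3 + 3\right) = 4 \cdot 0 = 0$)
$\left(1 \left(4 \cdot 2 \left(-1 - 2\right) + Z\right)\right)^{2} = \left(1 \left(4 \cdot 2 \left(-1 - 2\right) + 0\right)\right)^{2} = \left(1 \left(8 \left(-3\right) + 0\right)\right)^{2} = \left(1 \left(-24 + 0\right)\right)^{2} = \left(1 \left(-24\right)\right)^{2} = \left(-24\right)^{2} = 576$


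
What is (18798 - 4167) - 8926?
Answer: 5705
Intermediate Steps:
(18798 - 4167) - 8926 = 14631 - 8926 = 5705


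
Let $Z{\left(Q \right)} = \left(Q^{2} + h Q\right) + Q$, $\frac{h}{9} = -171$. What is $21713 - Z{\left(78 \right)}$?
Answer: $135593$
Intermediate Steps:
$h = -1539$ ($h = 9 \left(-171\right) = -1539$)
$Z{\left(Q \right)} = Q^{2} - 1538 Q$ ($Z{\left(Q \right)} = \left(Q^{2} - 1539 Q\right) + Q = Q^{2} - 1538 Q$)
$21713 - Z{\left(78 \right)} = 21713 - 78 \left(-1538 + 78\right) = 21713 - 78 \left(-1460\right) = 21713 - -113880 = 21713 + 113880 = 135593$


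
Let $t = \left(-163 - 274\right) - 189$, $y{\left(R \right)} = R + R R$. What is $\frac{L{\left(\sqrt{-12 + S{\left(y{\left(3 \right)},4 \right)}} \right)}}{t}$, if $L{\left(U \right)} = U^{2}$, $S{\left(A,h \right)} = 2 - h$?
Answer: $\frac{7}{313} \approx 0.022364$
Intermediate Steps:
$y{\left(R \right)} = R + R^{2}$
$t = -626$ ($t = -437 - 189 = -626$)
$\frac{L{\left(\sqrt{-12 + S{\left(y{\left(3 \right)},4 \right)}} \right)}}{t} = \frac{\left(\sqrt{-12 + \left(2 - 4\right)}\right)^{2}}{-626} = \left(\sqrt{-12 + \left(2 - 4\right)}\right)^{2} \left(- \frac{1}{626}\right) = \left(\sqrt{-12 - 2}\right)^{2} \left(- \frac{1}{626}\right) = \left(\sqrt{-14}\right)^{2} \left(- \frac{1}{626}\right) = \left(i \sqrt{14}\right)^{2} \left(- \frac{1}{626}\right) = \left(-14\right) \left(- \frac{1}{626}\right) = \frac{7}{313}$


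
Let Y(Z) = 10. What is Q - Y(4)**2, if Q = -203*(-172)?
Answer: 34816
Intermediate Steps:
Q = 34916
Q - Y(4)**2 = 34916 - 1*10**2 = 34916 - 1*100 = 34916 - 100 = 34816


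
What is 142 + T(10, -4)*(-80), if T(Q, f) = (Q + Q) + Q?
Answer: -2258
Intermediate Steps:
T(Q, f) = 3*Q (T(Q, f) = 2*Q + Q = 3*Q)
142 + T(10, -4)*(-80) = 142 + (3*10)*(-80) = 142 + 30*(-80) = 142 - 2400 = -2258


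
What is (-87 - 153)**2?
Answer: 57600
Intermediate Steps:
(-87 - 153)**2 = (-240)**2 = 57600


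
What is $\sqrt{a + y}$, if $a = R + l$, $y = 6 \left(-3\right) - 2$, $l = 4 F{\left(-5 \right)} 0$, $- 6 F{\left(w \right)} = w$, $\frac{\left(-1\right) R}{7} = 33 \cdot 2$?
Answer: $i \sqrt{482} \approx 21.954 i$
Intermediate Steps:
$R = -462$ ($R = - 7 \cdot 33 \cdot 2 = \left(-7\right) 66 = -462$)
$F{\left(w \right)} = - \frac{w}{6}$
$l = 0$ ($l = 4 \left(\left(- \frac{1}{6}\right) \left(-5\right)\right) 0 = 4 \cdot \frac{5}{6} \cdot 0 = \frac{10}{3} \cdot 0 = 0$)
$y = -20$ ($y = -18 - 2 = -20$)
$a = -462$ ($a = -462 + 0 = -462$)
$\sqrt{a + y} = \sqrt{-462 - 20} = \sqrt{-482} = i \sqrt{482}$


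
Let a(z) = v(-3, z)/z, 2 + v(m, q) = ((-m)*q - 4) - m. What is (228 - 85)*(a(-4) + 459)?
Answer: 264693/4 ≈ 66173.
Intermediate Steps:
v(m, q) = -6 - m - m*q (v(m, q) = -2 + (((-m)*q - 4) - m) = -2 + ((-m*q - 4) - m) = -2 + ((-4 - m*q) - m) = -2 + (-4 - m - m*q) = -6 - m - m*q)
a(z) = (-3 + 3*z)/z (a(z) = (-6 - 1*(-3) - 1*(-3)*z)/z = (-6 + 3 + 3*z)/z = (-3 + 3*z)/z)
(228 - 85)*(a(-4) + 459) = (228 - 85)*((3 - 3/(-4)) + 459) = 143*((3 - 3*(-1/4)) + 459) = 143*((3 + 3/4) + 459) = 143*(15/4 + 459) = 143*(1851/4) = 264693/4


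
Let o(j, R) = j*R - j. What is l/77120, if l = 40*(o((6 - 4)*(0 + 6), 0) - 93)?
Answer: -105/1928 ≈ -0.054461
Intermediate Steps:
o(j, R) = -j + R*j (o(j, R) = R*j - j = -j + R*j)
l = -4200 (l = 40*(((6 - 4)*(0 + 6))*(-1 + 0) - 93) = 40*((2*6)*(-1) - 93) = 40*(12*(-1) - 93) = 40*(-12 - 93) = 40*(-105) = -4200)
l/77120 = -4200/77120 = -4200*1/77120 = -105/1928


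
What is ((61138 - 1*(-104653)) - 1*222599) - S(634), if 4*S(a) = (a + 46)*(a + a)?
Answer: -272368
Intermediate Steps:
S(a) = a*(46 + a)/2 (S(a) = ((a + 46)*(a + a))/4 = ((46 + a)*(2*a))/4 = (2*a*(46 + a))/4 = a*(46 + a)/2)
((61138 - 1*(-104653)) - 1*222599) - S(634) = ((61138 - 1*(-104653)) - 1*222599) - 634*(46 + 634)/2 = ((61138 + 104653) - 222599) - 634*680/2 = (165791 - 222599) - 1*215560 = -56808 - 215560 = -272368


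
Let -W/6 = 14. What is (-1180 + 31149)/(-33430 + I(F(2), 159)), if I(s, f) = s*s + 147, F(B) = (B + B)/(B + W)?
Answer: -2190343/2432553 ≈ -0.90043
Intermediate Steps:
W = -84 (W = -6*14 = -84)
F(B) = 2*B/(-84 + B) (F(B) = (B + B)/(B - 84) = (2*B)/(-84 + B) = 2*B/(-84 + B))
I(s, f) = 147 + s² (I(s, f) = s² + 147 = 147 + s²)
(-1180 + 31149)/(-33430 + I(F(2), 159)) = (-1180 + 31149)/(-33430 + (147 + (2*2/(-84 + 2))²)) = 29969/(-33430 + (147 + (2*2/(-82))²)) = 29969/(-33430 + (147 + (2*2*(-1/82))²)) = 29969/(-33430 + (147 + (-2/41)²)) = 29969/(-33430 + (147 + 4/1681)) = 29969/(-33430 + 247111/1681) = 29969/(-55948719/1681) = 29969*(-1681/55948719) = -2190343/2432553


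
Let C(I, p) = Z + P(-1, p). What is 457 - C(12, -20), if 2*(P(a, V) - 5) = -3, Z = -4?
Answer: 915/2 ≈ 457.50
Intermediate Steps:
P(a, V) = 7/2 (P(a, V) = 5 + (½)*(-3) = 5 - 3/2 = 7/2)
C(I, p) = -½ (C(I, p) = -4 + 7/2 = -½)
457 - C(12, -20) = 457 - 1*(-½) = 457 + ½ = 915/2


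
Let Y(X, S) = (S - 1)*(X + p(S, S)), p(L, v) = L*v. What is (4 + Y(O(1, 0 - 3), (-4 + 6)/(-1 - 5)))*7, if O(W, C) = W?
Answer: 476/27 ≈ 17.630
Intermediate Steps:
Y(X, S) = (-1 + S)*(X + S²) (Y(X, S) = (S - 1)*(X + S*S) = (-1 + S)*(X + S²))
(4 + Y(O(1, 0 - 3), (-4 + 6)/(-1 - 5)))*7 = (4 + (((-4 + 6)/(-1 - 5))³ - 1*1 - ((-4 + 6)/(-1 - 5))² + ((-4 + 6)/(-1 - 5))*1))*7 = (4 + ((2/(-6))³ - 1 - (2/(-6))² + (2/(-6))*1))*7 = (4 + ((2*(-⅙))³ - 1 - (2*(-⅙))² + (2*(-⅙))*1))*7 = (4 + ((-⅓)³ - 1 - (-⅓)² - ⅓*1))*7 = (4 + (-1/27 - 1 - 1*⅑ - ⅓))*7 = (4 + (-1/27 - 1 - ⅑ - ⅓))*7 = (4 - 40/27)*7 = (68/27)*7 = 476/27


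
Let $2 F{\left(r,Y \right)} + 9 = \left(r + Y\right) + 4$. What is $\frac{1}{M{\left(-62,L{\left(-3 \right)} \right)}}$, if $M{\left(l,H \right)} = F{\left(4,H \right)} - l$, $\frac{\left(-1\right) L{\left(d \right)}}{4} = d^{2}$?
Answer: $\frac{2}{87} \approx 0.022988$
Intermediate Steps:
$L{\left(d \right)} = - 4 d^{2}$
$F{\left(r,Y \right)} = - \frac{5}{2} + \frac{Y}{2} + \frac{r}{2}$ ($F{\left(r,Y \right)} = - \frac{9}{2} + \frac{\left(r + Y\right) + 4}{2} = - \frac{9}{2} + \frac{\left(Y + r\right) + 4}{2} = - \frac{9}{2} + \frac{4 + Y + r}{2} = - \frac{9}{2} + \left(2 + \frac{Y}{2} + \frac{r}{2}\right) = - \frac{5}{2} + \frac{Y}{2} + \frac{r}{2}$)
$M{\left(l,H \right)} = - \frac{1}{2} + \frac{H}{2} - l$ ($M{\left(l,H \right)} = \left(- \frac{5}{2} + \frac{H}{2} + \frac{1}{2} \cdot 4\right) - l = \left(- \frac{5}{2} + \frac{H}{2} + 2\right) - l = \left(- \frac{1}{2} + \frac{H}{2}\right) - l = - \frac{1}{2} + \frac{H}{2} - l$)
$\frac{1}{M{\left(-62,L{\left(-3 \right)} \right)}} = \frac{1}{- \frac{1}{2} + \frac{\left(-4\right) \left(-3\right)^{2}}{2} - -62} = \frac{1}{- \frac{1}{2} + \frac{\left(-4\right) 9}{2} + 62} = \frac{1}{- \frac{1}{2} + \frac{1}{2} \left(-36\right) + 62} = \frac{1}{- \frac{1}{2} - 18 + 62} = \frac{1}{\frac{87}{2}} = \frac{2}{87}$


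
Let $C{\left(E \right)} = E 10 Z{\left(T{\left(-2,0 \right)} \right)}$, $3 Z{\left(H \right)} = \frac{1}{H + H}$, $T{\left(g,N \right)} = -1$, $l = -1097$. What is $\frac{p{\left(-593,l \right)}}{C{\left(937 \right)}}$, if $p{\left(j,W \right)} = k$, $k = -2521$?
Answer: $\frac{7563}{4685} \approx 1.6143$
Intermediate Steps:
$Z{\left(H \right)} = \frac{1}{6 H}$ ($Z{\left(H \right)} = \frac{1}{3 \left(H + H\right)} = \frac{1}{3 \cdot 2 H} = \frac{\frac{1}{2} \frac{1}{H}}{3} = \frac{1}{6 H}$)
$C{\left(E \right)} = - \frac{5 E}{3}$ ($C{\left(E \right)} = E 10 \frac{1}{6 \left(-1\right)} = 10 E \frac{1}{6} \left(-1\right) = 10 E \left(- \frac{1}{6}\right) = - \frac{5 E}{3}$)
$p{\left(j,W \right)} = -2521$
$\frac{p{\left(-593,l \right)}}{C{\left(937 \right)}} = - \frac{2521}{\left(- \frac{5}{3}\right) 937} = - \frac{2521}{- \frac{4685}{3}} = \left(-2521\right) \left(- \frac{3}{4685}\right) = \frac{7563}{4685}$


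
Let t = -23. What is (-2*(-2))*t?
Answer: -92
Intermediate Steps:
(-2*(-2))*t = -2*(-2)*(-23) = 4*(-23) = -92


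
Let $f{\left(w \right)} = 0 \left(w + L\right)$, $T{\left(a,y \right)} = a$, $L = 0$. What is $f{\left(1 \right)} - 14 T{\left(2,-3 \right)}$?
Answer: $-28$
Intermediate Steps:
$f{\left(w \right)} = 0$ ($f{\left(w \right)} = 0 \left(w + 0\right) = 0 w = 0$)
$f{\left(1 \right)} - 14 T{\left(2,-3 \right)} = 0 - 28 = -28$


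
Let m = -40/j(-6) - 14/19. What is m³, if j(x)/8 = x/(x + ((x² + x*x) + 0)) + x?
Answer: 1225043/2062933417 ≈ 0.00059384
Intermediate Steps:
j(x) = 8*x + 8*x/(x + 2*x²) (j(x) = 8*(x/(x + ((x² + x*x) + 0)) + x) = 8*(x/(x + ((x² + x²) + 0)) + x) = 8*(x/(x + (2*x² + 0)) + x) = 8*(x/(x + 2*x²) + x) = 8*(x + x/(x + 2*x²)) = 8*x + 8*x/(x + 2*x²))
m = 107/1273 (m = -40*(1 + 2*(-6))/(8*(1 - 6 + 2*(-6)²)) - 14/19 = -40*(1 - 12)/(8*(1 - 6 + 2*36)) - 14*1/19 = -40*(-11/(8*(1 - 6 + 72))) - 14/19 = -40/(8*(-1/11)*67) - 14/19 = -40/(-536/11) - 14/19 = -40*(-11/536) - 14/19 = 55/67 - 14/19 = 107/1273 ≈ 0.084053)
m³ = (107/1273)³ = 1225043/2062933417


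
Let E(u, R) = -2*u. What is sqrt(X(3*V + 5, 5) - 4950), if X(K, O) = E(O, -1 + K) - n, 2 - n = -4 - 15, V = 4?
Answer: I*sqrt(4981) ≈ 70.576*I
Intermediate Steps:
n = 21 (n = 2 - (-4 - 15) = 2 - 1*(-19) = 2 + 19 = 21)
X(K, O) = -21 - 2*O (X(K, O) = -2*O - 1*21 = -2*O - 21 = -21 - 2*O)
sqrt(X(3*V + 5, 5) - 4950) = sqrt((-21 - 2*5) - 4950) = sqrt((-21 - 10) - 4950) = sqrt(-31 - 4950) = sqrt(-4981) = I*sqrt(4981)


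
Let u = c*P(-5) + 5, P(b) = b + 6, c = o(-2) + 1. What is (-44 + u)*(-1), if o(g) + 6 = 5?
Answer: 39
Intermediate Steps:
o(g) = -1 (o(g) = -6 + 5 = -1)
c = 0 (c = -1 + 1 = 0)
P(b) = 6 + b
u = 5 (u = 0*(6 - 5) + 5 = 0*1 + 5 = 0 + 5 = 5)
(-44 + u)*(-1) = (-44 + 5)*(-1) = -39*(-1) = 39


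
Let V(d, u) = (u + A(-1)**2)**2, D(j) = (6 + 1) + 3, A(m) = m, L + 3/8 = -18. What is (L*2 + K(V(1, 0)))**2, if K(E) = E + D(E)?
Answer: 10609/16 ≈ 663.06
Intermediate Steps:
L = -147/8 (L = -3/8 - 18 = -147/8 ≈ -18.375)
D(j) = 10 (D(j) = 7 + 3 = 10)
V(d, u) = (1 + u)**2 (V(d, u) = (u + (-1)**2)**2 = (u + 1)**2 = (1 + u)**2)
K(E) = 10 + E (K(E) = E + 10 = 10 + E)
(L*2 + K(V(1, 0)))**2 = (-147/8*2 + (10 + (1 + 0)**2))**2 = (-147/4 + (10 + 1**2))**2 = (-147/4 + (10 + 1))**2 = (-147/4 + 11)**2 = (-103/4)**2 = 10609/16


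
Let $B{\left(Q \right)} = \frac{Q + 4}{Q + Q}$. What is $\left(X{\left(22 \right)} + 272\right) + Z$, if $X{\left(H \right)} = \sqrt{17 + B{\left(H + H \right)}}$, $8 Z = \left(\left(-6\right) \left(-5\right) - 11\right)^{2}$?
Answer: $\frac{2537}{8} + \frac{\sqrt{2123}}{11} \approx 321.31$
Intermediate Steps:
$B{\left(Q \right)} = \frac{4 + Q}{2 Q}$
$Z = \frac{361}{8}$ ($Z = \frac{\left(\left(-6\right) \left(-5\right) - 11\right)^{2}}{8} = \frac{\left(30 - 11\right)^{2}}{8} = \frac{19^{2}}{8} = \frac{1}{8} \cdot 361 = \frac{361}{8} \approx 45.125$)
$X{\left(H \right)} = \sqrt{17 + \frac{4 + 2 H}{4 H}}$ ($X{\left(H \right)} = \sqrt{17 + \frac{4 + \left(H + H\right)}{2 \left(H + H\right)}} = \sqrt{17 + \frac{4 + 2 H}{2 \cdot 2 H}} = \sqrt{17 + \frac{\frac{1}{2 H} \left(4 + 2 H\right)}{2}} = \sqrt{17 + \frac{4 + 2 H}{4 H}}$)
$\left(X{\left(22 \right)} + 272\right) + Z = \left(\frac{\sqrt{70 + \frac{4}{22}}}{2} + 272\right) + \frac{361}{8} = \left(\frac{\sqrt{70 + 4 \cdot \frac{1}{22}}}{2} + 272\right) + \frac{361}{8} = \left(\frac{\sqrt{70 + \frac{2}{11}}}{2} + 272\right) + \frac{361}{8} = \left(\frac{\sqrt{\frac{772}{11}}}{2} + 272\right) + \frac{361}{8} = \left(\frac{\frac{2}{11} \sqrt{2123}}{2} + 272\right) + \frac{361}{8} = \left(\frac{\sqrt{2123}}{11} + 272\right) + \frac{361}{8} = \left(272 + \frac{\sqrt{2123}}{11}\right) + \frac{361}{8} = \frac{2537}{8} + \frac{\sqrt{2123}}{11}$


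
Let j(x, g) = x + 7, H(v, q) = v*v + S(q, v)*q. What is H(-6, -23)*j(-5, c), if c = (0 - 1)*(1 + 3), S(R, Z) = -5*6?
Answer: 1452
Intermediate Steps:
S(R, Z) = -30
H(v, q) = v² - 30*q (H(v, q) = v*v - 30*q = v² - 30*q)
c = -4 (c = -1*4 = -4)
j(x, g) = 7 + x
H(-6, -23)*j(-5, c) = ((-6)² - 30*(-23))*(7 - 5) = (36 + 690)*2 = 726*2 = 1452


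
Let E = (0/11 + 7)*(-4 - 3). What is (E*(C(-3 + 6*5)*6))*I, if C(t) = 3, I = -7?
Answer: 6174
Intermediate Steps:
E = -49 (E = (0*(1/11) + 7)*(-7) = (0 + 7)*(-7) = 7*(-7) = -49)
(E*(C(-3 + 6*5)*6))*I = -147*6*(-7) = -49*18*(-7) = -882*(-7) = 6174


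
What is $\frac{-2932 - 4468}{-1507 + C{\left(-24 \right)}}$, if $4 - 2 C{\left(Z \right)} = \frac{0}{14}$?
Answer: $\frac{1480}{301} \approx 4.9169$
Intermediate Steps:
$C{\left(Z \right)} = 2$ ($C{\left(Z \right)} = 2 - \frac{0 \cdot \frac{1}{14}}{2} = 2 - 0 = 2 + 0 = 2$)
$\frac{-2932 - 4468}{-1507 + C{\left(-24 \right)}} = \frac{-2932 - 4468}{-1507 + 2} = - \frac{7400}{-1505} = \left(-7400\right) \left(- \frac{1}{1505}\right) = \frac{1480}{301}$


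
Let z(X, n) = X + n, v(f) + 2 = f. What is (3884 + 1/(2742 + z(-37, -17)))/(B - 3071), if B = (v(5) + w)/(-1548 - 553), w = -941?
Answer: -21934845493/17340914304 ≈ -1.2649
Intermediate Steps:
v(f) = -2 + f
B = 938/2101 (B = ((-2 + 5) - 941)/(-1548 - 553) = (3 - 941)/(-2101) = -938*(-1/2101) = 938/2101 ≈ 0.44645)
(3884 + 1/(2742 + z(-37, -17)))/(B - 3071) = (3884 + 1/(2742 + (-37 - 17)))/(938/2101 - 3071) = (3884 + 1/(2742 - 54))/(-6451233/2101) = (3884 + 1/2688)*(-2101/6451233) = (10440193/2688)*(-2101/6451233) = -21934845493/17340914304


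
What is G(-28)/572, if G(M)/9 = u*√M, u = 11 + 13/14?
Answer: 1503*I*√7/4004 ≈ 0.99315*I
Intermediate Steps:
u = 167/14 (u = 11 + 13*(1/14) = 11 + 13/14 = 167/14 ≈ 11.929)
G(M) = 1503*√M/14 (G(M) = 9*(167*√M/14) = 1503*√M/14)
G(-28)/572 = (1503*√(-28)/14)/572 = (1503*(2*I*√7)/14)*(1/572) = (1503*I*√7/7)*(1/572) = 1503*I*√7/4004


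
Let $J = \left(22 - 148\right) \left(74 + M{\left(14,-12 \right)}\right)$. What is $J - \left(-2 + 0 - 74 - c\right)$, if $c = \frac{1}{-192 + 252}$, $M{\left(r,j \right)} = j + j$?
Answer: $- \frac{373439}{60} \approx -6224.0$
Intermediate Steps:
$M{\left(r,j \right)} = 2 j$
$c = \frac{1}{60} \approx 0.016667$
$J = -6300$ ($J = \left(22 - 148\right) \left(74 + 2 \left(-12\right)\right) = - 126 \left(74 - 24\right) = \left(-126\right) 50 = -6300$)
$J - \left(-2 + 0 - 74 - c\right) = -6300 - \left(- \frac{121}{60} + 0 - 74\right) = -6300 + \left(\frac{1}{60} - \left(\left(0 - 2\right) - 74\right)\right) = -6300 + \left(\frac{1}{60} - \left(-2 - 74\right)\right) = -6300 + \left(\frac{1}{60} - -76\right) = -6300 + \left(\frac{1}{60} + 76\right) = -6300 + \frac{4561}{60} = - \frac{373439}{60}$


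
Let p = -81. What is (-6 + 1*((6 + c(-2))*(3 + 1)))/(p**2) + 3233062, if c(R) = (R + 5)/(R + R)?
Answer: 7070706599/2187 ≈ 3.2331e+6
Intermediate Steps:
c(R) = (5 + R)/(2*R) (c(R) = (5 + R)/((2*R)) = (5 + R)*(1/(2*R)) = (5 + R)/(2*R))
(-6 + 1*((6 + c(-2))*(3 + 1)))/(p**2) + 3233062 = (-6 + 1*((6 + (1/2)*(5 - 2)/(-2))*(3 + 1)))/((-81)**2) + 3233062 = (-6 + 1*((6 + (1/2)*(-1/2)*3)*4))/6561 + 3233062 = (-6 + 1*((6 - 3/4)*4))*(1/6561) + 3233062 = (-6 + 1*((21/4)*4))*(1/6561) + 3233062 = (-6 + 1*21)*(1/6561) + 3233062 = (-6 + 21)*(1/6561) + 3233062 = 15*(1/6561) + 3233062 = 5/2187 + 3233062 = 7070706599/2187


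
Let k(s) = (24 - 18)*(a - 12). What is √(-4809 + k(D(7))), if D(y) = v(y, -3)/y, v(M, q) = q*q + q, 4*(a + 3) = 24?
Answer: I*√4863 ≈ 69.735*I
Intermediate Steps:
a = 3 (a = -3 + (¼)*24 = -3 + 6 = 3)
v(M, q) = q + q² (v(M, q) = q² + q = q + q²)
D(y) = 6/y (D(y) = (-3*(1 - 3))/y = (-3*(-2))/y = 6/y)
k(s) = -54 (k(s) = (24 - 18)*(3 - 12) = 6*(-9) = -54)
√(-4809 + k(D(7))) = √(-4809 - 54) = √(-4863) = I*√4863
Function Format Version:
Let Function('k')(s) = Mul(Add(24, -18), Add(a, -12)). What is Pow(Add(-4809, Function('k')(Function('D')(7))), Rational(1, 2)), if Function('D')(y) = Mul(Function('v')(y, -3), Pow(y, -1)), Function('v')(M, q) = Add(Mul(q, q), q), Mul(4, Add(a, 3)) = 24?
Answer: Mul(I, Pow(4863, Rational(1, 2))) ≈ Mul(69.735, I)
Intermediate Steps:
a = 3 (a = Add(-3, Mul(Rational(1, 4), 24)) = Add(-3, 6) = 3)
Function('v')(M, q) = Add(q, Pow(q, 2)) (Function('v')(M, q) = Add(Pow(q, 2), q) = Add(q, Pow(q, 2)))
Function('D')(y) = Mul(6, Pow(y, -1)) (Function('D')(y) = Mul(Mul(-3, Add(1, -3)), Pow(y, -1)) = Mul(Mul(-3, -2), Pow(y, -1)) = Mul(6, Pow(y, -1)))
Function('k')(s) = -54 (Function('k')(s) = Mul(Add(24, -18), Add(3, -12)) = Mul(6, -9) = -54)
Pow(Add(-4809, Function('k')(Function('D')(7))), Rational(1, 2)) = Pow(Add(-4809, -54), Rational(1, 2)) = Pow(-4863, Rational(1, 2)) = Mul(I, Pow(4863, Rational(1, 2)))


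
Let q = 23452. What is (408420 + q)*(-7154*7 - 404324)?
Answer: -196243500544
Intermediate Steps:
(408420 + q)*(-7154*7 - 404324) = (408420 + 23452)*(-7154*7 - 404324) = 431872*(-50078 - 404324) = 431872*(-454402) = -196243500544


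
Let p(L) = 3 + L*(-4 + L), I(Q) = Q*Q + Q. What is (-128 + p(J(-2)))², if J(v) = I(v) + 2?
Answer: 15625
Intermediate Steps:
I(Q) = Q + Q² (I(Q) = Q² + Q = Q + Q²)
J(v) = 2 + v*(1 + v) (J(v) = v*(1 + v) + 2 = 2 + v*(1 + v))
(-128 + p(J(-2)))² = (-128 + (3 + (2 - 2*(1 - 2))² - 4*(2 - 2*(1 - 2))))² = (-128 + (3 + (2 - 2*(-1))² - 4*(2 - 2*(-1))))² = (-128 + (3 + (2 + 2)² - 4*(2 + 2)))² = (-128 + (3 + 4² - 4*4))² = (-128 + (3 + 16 - 16))² = (-128 + 3)² = (-125)² = 15625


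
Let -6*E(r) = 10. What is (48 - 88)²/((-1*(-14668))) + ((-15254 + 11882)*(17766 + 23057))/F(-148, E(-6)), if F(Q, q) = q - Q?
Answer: -1514344195556/1609813 ≈ -9.4070e+5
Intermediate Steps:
E(r) = -5/3 (E(r) = -⅙*10 = -5/3)
(48 - 88)²/((-1*(-14668))) + ((-15254 + 11882)*(17766 + 23057))/F(-148, E(-6)) = (48 - 88)²/((-1*(-14668))) + ((-15254 + 11882)*(17766 + 23057))/(-5/3 - 1*(-148)) = (-40)²/14668 + (-3372*40823)/(-5/3 + 148) = 1600*(1/14668) - 137655156/439/3 = 400/3667 - 137655156*3/439 = 400/3667 - 412965468/439 = -1514344195556/1609813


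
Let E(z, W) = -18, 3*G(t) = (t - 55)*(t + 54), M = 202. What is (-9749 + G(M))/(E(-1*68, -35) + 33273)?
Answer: 559/6651 ≈ 0.084048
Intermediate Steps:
G(t) = (-55 + t)*(54 + t)/3 (G(t) = ((t - 55)*(t + 54))/3 = ((-55 + t)*(54 + t))/3 = (-55 + t)*(54 + t)/3)
(-9749 + G(M))/(E(-1*68, -35) + 33273) = (-9749 + (-990 - ⅓*202 + (⅓)*202²))/(-18 + 33273) = (-9749 + (-990 - 202/3 + (⅓)*40804))/33255 = (-9749 + (-990 - 202/3 + 40804/3))*(1/33255) = (-9749 + 12544)*(1/33255) = 2795*(1/33255) = 559/6651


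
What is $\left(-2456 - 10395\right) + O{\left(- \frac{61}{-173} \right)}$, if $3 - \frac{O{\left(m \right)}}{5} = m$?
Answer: $- \frac{2220933}{173} \approx -12838.0$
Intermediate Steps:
$O{\left(m \right)} = 15 - 5 m$
$\left(-2456 - 10395\right) + O{\left(- \frac{61}{-173} \right)} = \left(-2456 - 10395\right) + \left(15 - 5 \left(- \frac{61}{-173}\right)\right) = -12851 + \left(15 - 5 \left(\left(-61\right) \left(- \frac{1}{173}\right)\right)\right) = -12851 + \left(15 - \frac{305}{173}\right) = -12851 + \frac{2290}{173} = - \frac{2220933}{173}$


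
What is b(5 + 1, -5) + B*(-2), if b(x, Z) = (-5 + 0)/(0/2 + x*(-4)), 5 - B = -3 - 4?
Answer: -571/24 ≈ -23.792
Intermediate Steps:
B = 12 (B = 5 - (-3 - 4) = 5 - 1*(-7) = 5 + 7 = 12)
b(x, Z) = 5/(4*x) (b(x, Z) = -5/(0*(1/2) - 4*x) = -5/(0 - 4*x) = -5*(-1/(4*x)) = -(-5)/(4*x) = 5/(4*x))
b(5 + 1, -5) + B*(-2) = 5/(4*(5 + 1)) + 12*(-2) = (5/4)/6 - 24 = (5/4)*(1/6) - 24 = 5/24 - 24 = -571/24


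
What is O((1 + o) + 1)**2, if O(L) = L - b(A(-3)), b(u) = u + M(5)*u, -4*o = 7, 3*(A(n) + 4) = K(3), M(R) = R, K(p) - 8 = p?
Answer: 81/16 ≈ 5.0625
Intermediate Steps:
K(p) = 8 + p
A(n) = -1/3 (A(n) = -4 + (8 + 3)/3 = -4 + (1/3)*11 = -4 + 11/3 = -1/3)
o = -7/4 (o = -1/4*7 = -7/4 ≈ -1.7500)
b(u) = 6*u (b(u) = u + 5*u = 6*u)
O(L) = 2 + L (O(L) = L - 6*(-1)/3 = L - 1*(-2) = L + 2 = 2 + L)
O((1 + o) + 1)**2 = (2 + ((1 - 7/4) + 1))**2 = (2 + (-3/4 + 1))**2 = (2 + 1/4)**2 = (9/4)**2 = 81/16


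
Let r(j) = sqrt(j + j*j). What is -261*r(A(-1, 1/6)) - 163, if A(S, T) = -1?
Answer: 0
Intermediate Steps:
r(j) = sqrt(j + j**2)
-261*r(A(-1, 1/6)) - 163 = -261*I*sqrt(1 - 1) - 163 = -261*sqrt(-1*0) - 163 = -261*sqrt(0) - 163 = -261*0 - 163 = 0 - 163 = -163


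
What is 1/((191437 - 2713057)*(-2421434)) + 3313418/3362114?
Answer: 10115759792411944777/10264427131952455560 ≈ 0.98552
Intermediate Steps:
1/((191437 - 2713057)*(-2421434)) + 3313418/3362114 = -1/2421434/(-2521620) + 3313418*(1/3362114) = -1/2521620*(-1/2421434) + 1656709/1681057 = 1/6105936403080 + 1656709/1681057 = 10115759792411944777/10264427131952455560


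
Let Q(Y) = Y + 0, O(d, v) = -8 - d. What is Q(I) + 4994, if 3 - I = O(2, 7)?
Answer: 5007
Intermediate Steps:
I = 13 (I = 3 - (-8 - 1*2) = 3 - (-8 - 2) = 3 - 1*(-10) = 3 + 10 = 13)
Q(Y) = Y
Q(I) + 4994 = 13 + 4994 = 5007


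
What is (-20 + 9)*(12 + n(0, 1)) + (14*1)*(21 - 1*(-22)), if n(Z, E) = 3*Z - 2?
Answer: 492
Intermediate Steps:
n(Z, E) = -2 + 3*Z
(-20 + 9)*(12 + n(0, 1)) + (14*1)*(21 - 1*(-22)) = (-20 + 9)*(12 + (-2 + 3*0)) + (14*1)*(21 - 1*(-22)) = -11*(12 + (-2 + 0)) + 14*(21 + 22) = -11*(12 - 2) + 14*43 = -11*10 + 602 = -110 + 602 = 492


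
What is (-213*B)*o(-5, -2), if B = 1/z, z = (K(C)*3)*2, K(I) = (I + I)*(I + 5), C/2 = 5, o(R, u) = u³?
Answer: 71/75 ≈ 0.94667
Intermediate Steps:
C = 10 (C = 2*5 = 10)
K(I) = 2*I*(5 + I) (K(I) = (2*I)*(5 + I) = 2*I*(5 + I))
z = 1800 (z = ((2*10*(5 + 10))*3)*2 = ((2*10*15)*3)*2 = (300*3)*2 = 900*2 = 1800)
B = 1/1800 ≈ 0.00055556
(-213*B)*o(-5, -2) = -213*1/1800*(-2)³ = -71/600*(-8) = 71/75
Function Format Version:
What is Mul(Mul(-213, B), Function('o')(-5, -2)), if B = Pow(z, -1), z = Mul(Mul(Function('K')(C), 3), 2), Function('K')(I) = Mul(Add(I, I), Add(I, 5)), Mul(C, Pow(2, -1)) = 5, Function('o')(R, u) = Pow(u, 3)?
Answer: Rational(71, 75) ≈ 0.94667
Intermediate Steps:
C = 10 (C = Mul(2, 5) = 10)
Function('K')(I) = Mul(2, I, Add(5, I)) (Function('K')(I) = Mul(Mul(2, I), Add(5, I)) = Mul(2, I, Add(5, I)))
z = 1800 (z = Mul(Mul(Mul(2, 10, Add(5, 10)), 3), 2) = Mul(Mul(Mul(2, 10, 15), 3), 2) = Mul(Mul(300, 3), 2) = Mul(900, 2) = 1800)
B = Rational(1, 1800) (B = Pow(1800, -1) = Rational(1, 1800) ≈ 0.00055556)
Mul(Mul(-213, B), Function('o')(-5, -2)) = Mul(Mul(-213, Rational(1, 1800)), Pow(-2, 3)) = Mul(Rational(-71, 600), -8) = Rational(71, 75)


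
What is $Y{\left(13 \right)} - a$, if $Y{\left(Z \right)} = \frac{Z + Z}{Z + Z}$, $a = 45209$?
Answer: $-45208$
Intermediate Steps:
$Y{\left(Z \right)} = 1$ ($Y{\left(Z \right)} = \frac{2 Z}{2 Z} = 2 Z \frac{1}{2 Z} = 1$)
$Y{\left(13 \right)} - a = 1 - 45209 = -45208$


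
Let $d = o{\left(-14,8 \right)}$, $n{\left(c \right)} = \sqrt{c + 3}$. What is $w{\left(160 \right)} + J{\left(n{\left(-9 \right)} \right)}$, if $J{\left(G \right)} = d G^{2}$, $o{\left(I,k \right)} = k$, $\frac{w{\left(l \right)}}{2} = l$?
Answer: $272$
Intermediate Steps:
$w{\left(l \right)} = 2 l$
$n{\left(c \right)} = \sqrt{3 + c}$
$d = 8$
$J{\left(G \right)} = 8 G^{2}$
$w{\left(160 \right)} + J{\left(n{\left(-9 \right)} \right)} = 2 \cdot 160 + 8 \left(\sqrt{3 - 9}\right)^{2} = 320 + 8 \left(\sqrt{-6}\right)^{2} = 320 + 8 \left(i \sqrt{6}\right)^{2} = 320 + 8 \left(-6\right) = 320 - 48 = 272$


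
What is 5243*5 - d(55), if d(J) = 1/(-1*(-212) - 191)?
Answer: 550514/21 ≈ 26215.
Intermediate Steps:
d(J) = 1/21 (d(J) = 1/(212 - 191) = 1/21)
5243*5 - d(55) = 5243*5 - 1*1/21 = 26215 - 1/21 = 550514/21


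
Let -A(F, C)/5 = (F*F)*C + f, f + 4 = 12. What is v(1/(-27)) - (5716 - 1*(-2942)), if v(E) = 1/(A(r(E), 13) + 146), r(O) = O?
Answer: -668474793/77209 ≈ -8658.0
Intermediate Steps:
f = 8 (f = -4 + 12 = 8)
A(F, C) = -40 - 5*C*F² (A(F, C) = -5*((F*F)*C + 8) = -5*(F²*C + 8) = -5*(C*F² + 8) = -5*(8 + C*F²) = -40 - 5*C*F²)
v(E) = 1/(106 - 65*E²) (v(E) = 1/((-40 - 5*13*E²) + 146) = 1/((-40 - 65*E²) + 146) = 1/(106 - 65*E²))
v(1/(-27)) - (5716 - 1*(-2942)) = -1/(-106 + 65*(1/(-27))²) - (5716 - 1*(-2942)) = -1/(-106 + 65*(-1/27)²) - (5716 + 2942) = -1/(-106 + 65*(1/729)) - 1*8658 = -1/(-106 + 65/729) - 8658 = -1/(-77209/729) - 8658 = -1*(-729/77209) - 8658 = 729/77209 - 8658 = -668474793/77209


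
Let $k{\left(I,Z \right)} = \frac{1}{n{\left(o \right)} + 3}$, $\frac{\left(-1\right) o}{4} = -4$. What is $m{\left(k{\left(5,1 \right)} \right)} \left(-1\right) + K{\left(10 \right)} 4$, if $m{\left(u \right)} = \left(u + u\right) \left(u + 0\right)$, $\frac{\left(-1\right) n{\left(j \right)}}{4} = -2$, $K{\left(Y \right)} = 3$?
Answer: $\frac{1450}{121} \approx 11.983$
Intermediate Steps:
$o = 16$ ($o = \left(-4\right) \left(-4\right) = 16$)
$n{\left(j \right)} = 8$ ($n{\left(j \right)} = \left(-4\right) \left(-2\right) = 8$)
$k{\left(I,Z \right)} = \frac{1}{11}$ ($k{\left(I,Z \right)} = \frac{1}{8 + 3} = \frac{1}{11}$)
$m{\left(u \right)} = 2 u^{2}$ ($m{\left(u \right)} = 2 u u = 2 u^{2}$)
$m{\left(k{\left(5,1 \right)} \right)} \left(-1\right) + K{\left(10 \right)} 4 = \frac{2}{121} \left(-1\right) + 3 \cdot 4 = 2 \cdot \frac{1}{121} \left(-1\right) + 12 = \frac{2}{121} \left(-1\right) + 12 = - \frac{2}{121} + 12 = \frac{1450}{121}$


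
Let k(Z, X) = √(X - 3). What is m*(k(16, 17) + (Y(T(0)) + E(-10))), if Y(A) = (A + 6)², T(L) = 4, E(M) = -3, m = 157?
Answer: 15229 + 157*√14 ≈ 15816.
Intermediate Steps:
Y(A) = (6 + A)²
k(Z, X) = √(-3 + X)
m*(k(16, 17) + (Y(T(0)) + E(-10))) = 157*(√(-3 + 17) + ((6 + 4)² - 3)) = 157*(√14 + (10² - 3)) = 157*(√14 + (100 - 3)) = 157*(√14 + 97) = 157*(97 + √14) = 15229 + 157*√14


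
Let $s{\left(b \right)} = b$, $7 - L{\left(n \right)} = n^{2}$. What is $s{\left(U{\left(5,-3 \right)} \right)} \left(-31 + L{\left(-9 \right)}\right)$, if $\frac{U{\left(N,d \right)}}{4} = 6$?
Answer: $-2520$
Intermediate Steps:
$L{\left(n \right)} = 7 - n^{2}$
$U{\left(N,d \right)} = 24$ ($U{\left(N,d \right)} = 4 \cdot 6 = 24$)
$s{\left(U{\left(5,-3 \right)} \right)} \left(-31 + L{\left(-9 \right)}\right) = 24 \left(-31 + \left(7 - \left(-9\right)^{2}\right)\right) = 24 \left(-31 + \left(7 - 81\right)\right) = 24 \left(-31 - 74\right) = 24 \left(-105\right) = -2520$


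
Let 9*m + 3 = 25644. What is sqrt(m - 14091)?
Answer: I*sqrt(11242) ≈ 106.03*I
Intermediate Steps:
m = 2849 (m = -1/3 + (1/9)*25644 = -1/3 + 8548/3 = 2849)
sqrt(m - 14091) = sqrt(2849 - 14091) = sqrt(-11242) = I*sqrt(11242)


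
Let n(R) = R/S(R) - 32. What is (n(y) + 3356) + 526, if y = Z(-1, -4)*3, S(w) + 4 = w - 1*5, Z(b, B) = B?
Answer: 26954/7 ≈ 3850.6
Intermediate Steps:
S(w) = -9 + w (S(w) = -4 + (w - 1*5) = -4 + (w - 5) = -4 + (-5 + w) = -9 + w)
y = -12 (y = -4*3 = -12)
n(R) = -32 + R/(-9 + R) (n(R) = R/(-9 + R) - 32 = -32 + R/(-9 + R))
(n(y) + 3356) + 526 = ((288 - 31*(-12))/(-9 - 12) + 3356) + 526 = ((288 + 372)/(-21) + 3356) + 526 = (-1/21*660 + 3356) + 526 = (-220/7 + 3356) + 526 = 23272/7 + 526 = 26954/7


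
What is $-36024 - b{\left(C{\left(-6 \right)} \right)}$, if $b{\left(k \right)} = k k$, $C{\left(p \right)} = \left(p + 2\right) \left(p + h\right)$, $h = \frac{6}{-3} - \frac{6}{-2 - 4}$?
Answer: $-36808$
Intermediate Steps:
$h = -1$ ($h = 6 \left(- \frac{1}{3}\right) - \frac{6}{-6} = -2 - -1 = -2 + 1 = -1$)
$C{\left(p \right)} = \left(-1 + p\right) \left(2 + p\right)$ ($C{\left(p \right)} = \left(p + 2\right) \left(p - 1\right) = \left(2 + p\right) \left(-1 + p\right) = \left(-1 + p\right) \left(2 + p\right)$)
$b{\left(k \right)} = k^{2}$
$-36024 - b{\left(C{\left(-6 \right)} \right)} = -36024 - \left(-2 - 6 + \left(-6\right)^{2}\right)^{2} = -36024 - \left(-2 - 6 + 36\right)^{2} = -36024 - 28^{2} = -36024 - 784 = -36808$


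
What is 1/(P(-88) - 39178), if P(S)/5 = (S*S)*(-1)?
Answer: -1/77898 ≈ -1.2837e-5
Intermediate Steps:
P(S) = -5*S² (P(S) = 5*((S*S)*(-1)) = 5*(S²*(-1)) = 5*(-S²) = -5*S²)
1/(P(-88) - 39178) = 1/(-5*(-88)² - 39178) = 1/(-5*7744 - 39178) = 1/(-38720 - 39178) = 1/(-77898) = -1/77898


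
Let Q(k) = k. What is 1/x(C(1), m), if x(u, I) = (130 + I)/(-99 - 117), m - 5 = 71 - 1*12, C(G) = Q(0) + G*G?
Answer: -108/97 ≈ -1.1134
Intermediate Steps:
C(G) = G² (C(G) = 0 + G*G = 0 + G² = G²)
m = 64 (m = 5 + (71 - 1*12) = 5 + (71 - 12) = 5 + 59 = 64)
x(u, I) = -65/108 - I/216 (x(u, I) = (130 + I)/(-216) = (130 + I)*(-1/216) = -65/108 - I/216)
1/x(C(1), m) = 1/(-65/108 - 1/216*64) = 1/(-65/108 - 8/27) = 1/(-97/108) = -108/97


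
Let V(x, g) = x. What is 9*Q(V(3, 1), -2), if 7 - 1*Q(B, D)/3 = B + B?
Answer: 27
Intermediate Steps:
Q(B, D) = 21 - 6*B (Q(B, D) = 21 - 3*(B + B) = 21 - 6*B)
9*Q(V(3, 1), -2) = 9*(21 - 6*3) = 9*(21 - 18) = 9*3 = 27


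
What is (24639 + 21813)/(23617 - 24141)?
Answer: -11613/131 ≈ -88.649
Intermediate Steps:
(24639 + 21813)/(23617 - 24141) = 46452/(-524) = 46452*(-1/524) = -11613/131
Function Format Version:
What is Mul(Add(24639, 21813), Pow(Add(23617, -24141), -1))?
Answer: Rational(-11613, 131) ≈ -88.649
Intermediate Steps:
Mul(Add(24639, 21813), Pow(Add(23617, -24141), -1)) = Mul(46452, Pow(-524, -1)) = Mul(46452, Rational(-1, 524)) = Rational(-11613, 131)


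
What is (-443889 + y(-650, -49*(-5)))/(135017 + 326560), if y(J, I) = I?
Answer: -443644/461577 ≈ -0.96115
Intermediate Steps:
(-443889 + y(-650, -49*(-5)))/(135017 + 326560) = (-443889 - 49*(-5))/(135017 + 326560) = (-443889 + 245)/461577 = -443644*1/461577 = -443644/461577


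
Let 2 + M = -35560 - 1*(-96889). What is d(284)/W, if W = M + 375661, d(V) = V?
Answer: 71/109247 ≈ 0.00064990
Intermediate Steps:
M = 61327 (M = -2 + (-35560 - 1*(-96889)) = -2 + (-35560 + 96889) = -2 + 61329 = 61327)
W = 436988 (W = 61327 + 375661 = 436988)
d(284)/W = 284/436988 = 284*(1/436988) = 71/109247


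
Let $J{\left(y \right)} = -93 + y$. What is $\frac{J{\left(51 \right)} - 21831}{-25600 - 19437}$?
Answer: $\frac{21873}{45037} \approx 0.48567$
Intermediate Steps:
$\frac{J{\left(51 \right)} - 21831}{-25600 - 19437} = \frac{\left(-93 + 51\right) - 21831}{-25600 - 19437} = \frac{-42 - 21831}{-45037} = \left(-21873\right) \left(- \frac{1}{45037}\right) = \frac{21873}{45037}$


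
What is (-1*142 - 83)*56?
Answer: -12600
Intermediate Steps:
(-1*142 - 83)*56 = (-142 - 83)*56 = -225*56 = -12600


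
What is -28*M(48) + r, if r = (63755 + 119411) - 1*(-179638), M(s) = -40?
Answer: 363924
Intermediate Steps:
r = 362804 (r = 183166 + 179638 = 362804)
-28*M(48) + r = -28*(-40) + 362804 = 1120 + 362804 = 363924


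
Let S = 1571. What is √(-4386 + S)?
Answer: I*√2815 ≈ 53.057*I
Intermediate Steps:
√(-4386 + S) = √(-4386 + 1571) = √(-2815) = I*√2815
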